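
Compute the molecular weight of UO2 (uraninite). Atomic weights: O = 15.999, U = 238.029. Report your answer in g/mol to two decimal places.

M = 1(238.029) + 2(15.999)

270.03 g/mol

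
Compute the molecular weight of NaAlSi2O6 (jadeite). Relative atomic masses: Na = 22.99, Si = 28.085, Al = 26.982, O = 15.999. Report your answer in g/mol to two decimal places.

Na: 1 × 22.99 = 22.9900
Al: 1 × 26.982 = 26.9820
Si: 2 × 28.085 = 56.1700
O: 6 × 15.999 = 95.9940
Summing the contributions gives the formula mass.

202.14 g/mol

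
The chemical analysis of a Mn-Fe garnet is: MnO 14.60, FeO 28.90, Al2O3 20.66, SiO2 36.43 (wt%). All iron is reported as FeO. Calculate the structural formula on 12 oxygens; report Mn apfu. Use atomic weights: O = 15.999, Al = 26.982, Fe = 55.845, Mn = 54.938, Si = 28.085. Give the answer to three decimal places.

1.017 Mn apfu

MnO: 14.60/70.937 = 0.20582 mol → 0.20582 mol Mn, 0.20582 mol O.
FeO: 28.90/71.844 = 0.40226 mol → 0.40226 mol Fe, 0.40226 mol O.
Al2O3: 20.66/101.961 = 0.20263 mol → 0.40526 mol Al, 0.60789 mol O.
SiO2: 36.43/60.083 = 0.60633 mol → 0.60633 mol Si, 1.21266 mol O.
Total oxygen = 2.42863 mol. Normalization factor = 12/2.42863 = 4.94106.
Mn per 12 O = 0.20582 × 4.94106 = 1.017.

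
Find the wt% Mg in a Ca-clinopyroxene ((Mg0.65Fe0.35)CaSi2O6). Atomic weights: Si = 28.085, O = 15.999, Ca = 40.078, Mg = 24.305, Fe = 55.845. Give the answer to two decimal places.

Formula mass = 0.65·24.305 + 0.35·55.845 + 1·40.078 + 2·28.085 + 6·15.999 = 227.586 g/mol, of which 15.798 g is Mg.
So Mg makes up 15.798/227.586 = 0.0694 of the mass, i.e. 6.94%.

6.94 wt%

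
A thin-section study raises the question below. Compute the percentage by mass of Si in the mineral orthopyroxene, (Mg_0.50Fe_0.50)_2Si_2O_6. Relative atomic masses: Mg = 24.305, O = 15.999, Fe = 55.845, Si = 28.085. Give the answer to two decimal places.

Molar mass of (Mg_0.50Fe_0.50)_2Si_2O_6: 1·24.305 + 1·55.845 + 2·28.085 + 6·15.999 = 232.314 g/mol.
Mass of Si per formula unit: 2 × 28.085 = 56.170 g.
Weight fraction Si = 56.170 / 232.314 = 0.2418.

24.18 mass %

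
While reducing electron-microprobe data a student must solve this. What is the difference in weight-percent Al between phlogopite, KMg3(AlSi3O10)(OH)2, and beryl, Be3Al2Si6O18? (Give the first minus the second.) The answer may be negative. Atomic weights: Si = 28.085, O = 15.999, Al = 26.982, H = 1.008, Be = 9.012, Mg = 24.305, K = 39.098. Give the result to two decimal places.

-3.57 percentage points

First mineral: 26.982 g Al in 417.254 g formula = 6.47 wt% Al.
Second mineral: 53.964 g Al in 537.492 g formula = 10.04 wt% Al.
6.47% − 10.04% gives a difference of -3.57 percentage points.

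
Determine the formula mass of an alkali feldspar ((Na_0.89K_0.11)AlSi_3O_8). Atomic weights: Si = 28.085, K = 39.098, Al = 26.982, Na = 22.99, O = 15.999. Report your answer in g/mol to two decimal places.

M = 0.89*22.99 + 0.11*39.098 + 1*26.982 + 3*28.085 + 8*15.999

263.99 g/mol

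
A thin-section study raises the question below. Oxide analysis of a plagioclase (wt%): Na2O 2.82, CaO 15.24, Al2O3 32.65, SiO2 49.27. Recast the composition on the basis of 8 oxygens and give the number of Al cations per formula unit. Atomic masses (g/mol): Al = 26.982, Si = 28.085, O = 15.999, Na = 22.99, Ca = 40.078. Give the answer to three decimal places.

1.756 Al apfu

Na2O (M=61.979): mol = 0.04550; Na = 0.09100, O = 0.04550.
CaO (M=56.077): mol = 0.27177; Ca = 0.27177, O = 0.27177.
Al2O3 (M=101.961): mol = 0.32022; Al = 0.64044, O = 0.96066.
SiO2 (M=60.083): mol = 0.82003; Si = 0.82003, O = 1.64006.
ΣO = 2.91799; factor = 8/ΣO = 2.74161.
Al apfu = 0.64044 × 2.74161 = 1.756.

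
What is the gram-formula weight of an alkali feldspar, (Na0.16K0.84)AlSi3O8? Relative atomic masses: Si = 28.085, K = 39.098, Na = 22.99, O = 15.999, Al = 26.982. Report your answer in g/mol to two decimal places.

Na: 0.16 × 22.99 = 3.6784
K: 0.84 × 39.098 = 32.8423
Al: 1 × 26.982 = 26.9820
Si: 3 × 28.085 = 84.2550
O: 8 × 15.999 = 127.9920
Summing the contributions gives the formula mass.

275.75 g/mol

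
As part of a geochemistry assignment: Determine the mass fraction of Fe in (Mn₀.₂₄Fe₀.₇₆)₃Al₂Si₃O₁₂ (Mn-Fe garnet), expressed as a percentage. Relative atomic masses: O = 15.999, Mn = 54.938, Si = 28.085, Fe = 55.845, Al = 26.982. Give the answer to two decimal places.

Molar mass of (Mn₀.₂₄Fe₀.₇₆)₃Al₂Si₃O₁₂: 0.72*54.938 + 2.28*55.845 + 2*26.982 + 3*28.085 + 12*15.999 = 497.089 g/mol.
Mass of Fe per formula unit: 2.28 × 55.845 = 127.327 g.
Weight fraction Fe = 127.327 / 497.089 = 0.2561.

25.61 wt%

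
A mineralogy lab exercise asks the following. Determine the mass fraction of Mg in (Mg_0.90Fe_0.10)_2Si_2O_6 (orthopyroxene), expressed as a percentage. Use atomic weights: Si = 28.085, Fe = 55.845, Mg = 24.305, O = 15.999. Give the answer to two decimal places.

21.13 weight percent

Formula mass = 1.80×24.305 + 0.20×55.845 + 2×28.085 + 6×15.999 = 207.082 g/mol, of which 43.749 g is Mg.
So Mg makes up 43.749/207.082 = 0.2113 of the mass, i.e. 21.13%.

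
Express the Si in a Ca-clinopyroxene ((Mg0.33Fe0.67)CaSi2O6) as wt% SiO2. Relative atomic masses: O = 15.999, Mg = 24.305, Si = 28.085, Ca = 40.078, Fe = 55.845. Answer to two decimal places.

Molar mass of (Mg0.33Fe0.67)CaSi2O6 = 0.33*24.305 + 0.67*55.845 + 1*40.078 + 2*28.085 + 6*15.999 = 237.679 g/mol.
Each formula unit contains 2 Si, equivalent to 2/1 = 2.0000 mol SiO2.
M(SiO2) = 1×28.085 + 2×15.999 = 60.083 g/mol.
Mass of SiO2 per formula unit = 2.0000 × 60.083 = 120.166 g.
SiO2 wt% = 120.166 / 237.679 × 100 = 50.56%.

50.56 wt%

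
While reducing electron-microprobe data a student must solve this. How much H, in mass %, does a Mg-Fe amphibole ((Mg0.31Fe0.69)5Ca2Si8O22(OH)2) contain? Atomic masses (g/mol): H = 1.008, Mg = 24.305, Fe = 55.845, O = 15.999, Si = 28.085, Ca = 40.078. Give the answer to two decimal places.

Formula mass = 1.55·24.305 + 3.45·55.845 + 2·40.078 + 8·28.085 + 24·15.999 + 2·1.008 = 921.166 g/mol, of which 2.016 g is H.
So H makes up 2.016/921.166 = 0.0022 of the mass, i.e. 0.22%.

0.22 mass %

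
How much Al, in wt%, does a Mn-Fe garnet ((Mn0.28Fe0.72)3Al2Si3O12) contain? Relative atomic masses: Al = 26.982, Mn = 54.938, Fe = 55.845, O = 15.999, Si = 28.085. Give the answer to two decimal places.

10.86 wt%

M((Mn0.28Fe0.72)3Al2Si3O12) = 496.980 g/mol.
Al contributes 2 × 26.982 = 53.964 g per mole.
53.964/496.980 = 0.1086 → 10.86%.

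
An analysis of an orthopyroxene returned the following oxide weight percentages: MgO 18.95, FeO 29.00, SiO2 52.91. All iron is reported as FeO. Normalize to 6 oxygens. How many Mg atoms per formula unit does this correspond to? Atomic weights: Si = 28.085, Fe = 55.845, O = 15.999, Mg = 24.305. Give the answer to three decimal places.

MgO: 18.95/40.304 = 0.47018 mol → 0.47018 mol Mg, 0.47018 mol O.
FeO: 29.00/71.844 = 0.40365 mol → 0.40365 mol Fe, 0.40365 mol O.
SiO2: 52.91/60.083 = 0.88062 mol → 0.88062 mol Si, 1.76124 mol O.
Total oxygen = 2.63507 mol. Normalization factor = 6/2.63507 = 2.27698.
Mg per 6 O = 0.47018 × 2.27698 = 1.071.

1.071 Mg apfu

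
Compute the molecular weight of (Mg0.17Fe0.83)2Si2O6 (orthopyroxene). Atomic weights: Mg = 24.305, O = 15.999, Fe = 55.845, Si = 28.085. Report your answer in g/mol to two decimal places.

253.13 g/mol

The formula mass is the sum 0.34*24.305 + 1.66*55.845 + 2*28.085 + 6*15.999.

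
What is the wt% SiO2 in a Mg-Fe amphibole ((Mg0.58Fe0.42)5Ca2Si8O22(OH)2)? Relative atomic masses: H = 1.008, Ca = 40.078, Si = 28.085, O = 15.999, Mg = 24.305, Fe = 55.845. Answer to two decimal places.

Formula mass = 878.587 g/mol.
8 Si → 8.0000 mol SiO2 per formula unit; M(SiO2) = 60.083, so SiO2 mass = 480.664 g.
480.664/878.587 × 100 = 54.71 wt%.

54.71 wt%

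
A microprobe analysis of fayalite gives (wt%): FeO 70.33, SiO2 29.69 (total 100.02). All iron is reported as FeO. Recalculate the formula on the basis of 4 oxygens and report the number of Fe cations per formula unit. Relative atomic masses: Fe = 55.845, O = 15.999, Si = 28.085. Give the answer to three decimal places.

1.990 Fe apfu

FeO: 70.33/71.844 = 0.97893 mol → 0.97893 mol Fe, 0.97893 mol O.
SiO2: 29.69/60.083 = 0.49415 mol → 0.49415 mol Si, 0.98830 mol O.
Total oxygen = 1.96723 mol. Normalization factor = 4/1.96723 = 2.03332.
Fe per 4 O = 0.97893 × 2.03332 = 1.990.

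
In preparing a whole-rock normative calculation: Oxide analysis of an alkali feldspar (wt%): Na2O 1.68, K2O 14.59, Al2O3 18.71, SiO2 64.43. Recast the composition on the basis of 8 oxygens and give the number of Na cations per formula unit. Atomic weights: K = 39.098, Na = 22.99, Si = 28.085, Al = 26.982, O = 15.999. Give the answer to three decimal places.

0.151 Na apfu

Na2O (M=61.979): mol = 0.02711; Na = 0.05422, O = 0.02711.
K2O (M=94.195): mol = 0.15489; K = 0.30978, O = 0.15489.
Al2O3 (M=101.961): mol = 0.18350; Al = 0.36700, O = 0.55050.
SiO2 (M=60.083): mol = 1.07235; Si = 1.07235, O = 2.14470.
ΣO = 2.87720; factor = 8/ΣO = 2.78048.
Na apfu = 0.05422 × 2.78048 = 0.151.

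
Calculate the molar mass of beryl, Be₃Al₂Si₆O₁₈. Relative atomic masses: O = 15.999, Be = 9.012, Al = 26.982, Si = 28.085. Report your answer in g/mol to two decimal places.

537.49 g/mol

The formula mass is the sum 3*9.012 + 2*26.982 + 6*28.085 + 18*15.999.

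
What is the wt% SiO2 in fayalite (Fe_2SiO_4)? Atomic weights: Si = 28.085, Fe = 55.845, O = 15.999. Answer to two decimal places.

Molar mass of Fe_2SiO_4 = 2*55.845 + 1*28.085 + 4*15.999 = 203.771 g/mol.
Each formula unit contains 1 Si, equivalent to 1/1 = 1.0000 mol SiO2.
M(SiO2) = 1×28.085 + 2×15.999 = 60.083 g/mol.
Mass of SiO2 per formula unit = 1.0000 × 60.083 = 60.083 g.
SiO2 wt% = 60.083 / 203.771 × 100 = 29.49%.

29.49 wt%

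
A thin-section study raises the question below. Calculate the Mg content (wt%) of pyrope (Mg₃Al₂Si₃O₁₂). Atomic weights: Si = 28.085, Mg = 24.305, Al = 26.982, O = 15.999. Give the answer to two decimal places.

18.09 wt%

Molar mass of Mg₃Al₂Si₃O₁₂: 3*24.305 + 2*26.982 + 3*28.085 + 12*15.999 = 403.122 g/mol.
Mass of Mg per formula unit: 3 × 24.305 = 72.915 g.
Weight fraction Mg = 72.915 / 403.122 = 0.1809.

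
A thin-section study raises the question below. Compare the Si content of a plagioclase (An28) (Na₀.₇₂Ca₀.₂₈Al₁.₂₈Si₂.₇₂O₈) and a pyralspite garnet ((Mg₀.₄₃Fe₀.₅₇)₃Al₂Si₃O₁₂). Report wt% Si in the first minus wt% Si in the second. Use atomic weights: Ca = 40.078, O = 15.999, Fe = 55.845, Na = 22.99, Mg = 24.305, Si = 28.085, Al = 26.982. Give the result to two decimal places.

M(Na₀.₇₂Ca₀.₂₈Al₁.₂₈Si₂.₇₂O₈) = 266.695 g/mol, so wt% Si = 76.391/266.695 × 100 = 28.64%.
M((Mg₀.₄₃Fe₀.₅₇)₃Al₂Si₃O₁₂) = 457.055 g/mol, so wt% Si = 84.255/457.055 × 100 = 18.43%.
28.64 − 18.43 = 10.21 pp.

10.21 percentage points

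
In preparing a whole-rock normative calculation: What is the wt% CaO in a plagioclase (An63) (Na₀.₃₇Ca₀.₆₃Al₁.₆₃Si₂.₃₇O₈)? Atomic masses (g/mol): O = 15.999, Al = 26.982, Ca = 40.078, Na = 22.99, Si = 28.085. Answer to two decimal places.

12.97 wt%

M(Na₀.₃₇Ca₀.₆₃Al₁.₆₃Si₂.₃₇O₈) = 272.290 g/mol; M(CaO) = 56.077 g/mol.
Moles CaO per formula unit = 0.63 Ca ÷ 1 = 0.6300.
CaO fraction = (0.6300 × 56.077) / 272.290 = 35.329/272.290 = 0.1297.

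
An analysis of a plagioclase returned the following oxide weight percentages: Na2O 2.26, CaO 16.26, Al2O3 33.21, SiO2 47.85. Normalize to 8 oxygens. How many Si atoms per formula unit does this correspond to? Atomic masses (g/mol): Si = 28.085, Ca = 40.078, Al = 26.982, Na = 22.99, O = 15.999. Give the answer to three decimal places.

2.200 Si apfu

2.26 wt% Na2O ÷ 61.979 g/mol = 0.03646 mol, giving 0.07292 Na and 0.03646 O.
16.26 wt% CaO ÷ 56.077 g/mol = 0.28996 mol, giving 0.28996 Ca and 0.28996 O.
33.21 wt% Al2O3 ÷ 101.961 g/mol = 0.32571 mol, giving 0.65142 Al and 0.97713 O.
47.85 wt% SiO2 ÷ 60.083 g/mol = 0.79640 mol, giving 0.79640 Si and 1.59280 O.
Oxygen sums to 2.89635; scaling by 8/2.89635 = 2.76210 puts the formula on 8 O.
Si: 0.79640 × 2.76210 = 2.200 atoms per formula unit.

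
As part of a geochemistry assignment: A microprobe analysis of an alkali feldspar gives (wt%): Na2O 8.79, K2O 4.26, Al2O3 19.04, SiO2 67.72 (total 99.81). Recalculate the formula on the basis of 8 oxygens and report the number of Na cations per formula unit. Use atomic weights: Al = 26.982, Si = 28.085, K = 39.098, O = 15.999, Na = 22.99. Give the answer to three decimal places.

Na2O (M=61.979): mol = 0.14182; Na = 0.28364, O = 0.14182.
K2O (M=94.195): mol = 0.04523; K = 0.09046, O = 0.04523.
Al2O3 (M=101.961): mol = 0.18674; Al = 0.37348, O = 0.56022.
SiO2 (M=60.083): mol = 1.12711; Si = 1.12711, O = 2.25422.
ΣO = 3.00149; factor = 8/ΣO = 2.66534.
Na apfu = 0.28364 × 2.66534 = 0.756.

0.756 Na apfu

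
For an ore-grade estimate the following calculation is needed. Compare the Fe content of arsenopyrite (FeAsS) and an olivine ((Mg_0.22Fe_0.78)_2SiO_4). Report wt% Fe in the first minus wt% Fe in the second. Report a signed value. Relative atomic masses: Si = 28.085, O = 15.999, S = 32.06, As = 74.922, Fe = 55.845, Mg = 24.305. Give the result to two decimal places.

First mineral: 55.845 g Fe in 162.827 g formula = 34.30 wt% Fe.
Second mineral: 87.118 g Fe in 189.893 g formula = 45.88 wt% Fe.
34.30% − 45.88% gives a difference of -11.58 percentage points.

-11.58 percentage points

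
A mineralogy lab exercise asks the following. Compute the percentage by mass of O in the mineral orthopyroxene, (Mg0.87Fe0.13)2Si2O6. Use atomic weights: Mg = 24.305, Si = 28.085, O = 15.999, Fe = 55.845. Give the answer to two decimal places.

Molar mass of (Mg0.87Fe0.13)2Si2O6: 1.74·24.305 + 0.26·55.845 + 2·28.085 + 6·15.999 = 208.974 g/mol.
Mass of O per formula unit: 6 × 15.999 = 95.994 g.
Weight fraction O = 95.994 / 208.974 = 0.4594.

45.94 mass %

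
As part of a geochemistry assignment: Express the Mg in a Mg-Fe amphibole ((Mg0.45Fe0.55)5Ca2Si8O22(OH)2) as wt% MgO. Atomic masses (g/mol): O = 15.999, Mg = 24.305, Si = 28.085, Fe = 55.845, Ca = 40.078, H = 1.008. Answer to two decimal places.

10.09 wt%

Molar mass of (Mg0.45Fe0.55)5Ca2Si8O22(OH)2 = 2.25·24.305 + 2.75·55.845 + 2·40.078 + 8·28.085 + 24·15.999 + 2·1.008 = 899.088 g/mol.
Each formula unit contains 2.25 Mg, equivalent to 2.25/1 = 2.2500 mol MgO.
M(MgO) = 1×24.305 + 1×15.999 = 40.304 g/mol.
Mass of MgO per formula unit = 2.2500 × 40.304 = 90.684 g.
MgO wt% = 90.684 / 899.088 × 100 = 10.09%.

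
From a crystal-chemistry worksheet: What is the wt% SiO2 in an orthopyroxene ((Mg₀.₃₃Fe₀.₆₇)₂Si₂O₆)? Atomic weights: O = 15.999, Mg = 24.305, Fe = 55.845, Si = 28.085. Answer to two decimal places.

M((Mg₀.₃₃Fe₀.₆₇)₂Si₂O₆) = 243.038 g/mol; M(SiO2) = 60.083 g/mol.
Moles SiO2 per formula unit = 2 Si ÷ 1 = 2.0000.
SiO2 fraction = (2.0000 × 60.083) / 243.038 = 120.166/243.038 = 0.4944.

49.44 wt%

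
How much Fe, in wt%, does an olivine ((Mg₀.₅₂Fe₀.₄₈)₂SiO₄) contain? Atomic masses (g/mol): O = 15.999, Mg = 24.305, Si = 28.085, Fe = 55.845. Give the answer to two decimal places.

M((Mg₀.₅₂Fe₀.₄₈)₂SiO₄) = 170.969 g/mol.
Fe contributes 0.96 × 55.845 = 53.611 g per mole.
53.611/170.969 = 0.3136 → 31.36%.

31.36 wt%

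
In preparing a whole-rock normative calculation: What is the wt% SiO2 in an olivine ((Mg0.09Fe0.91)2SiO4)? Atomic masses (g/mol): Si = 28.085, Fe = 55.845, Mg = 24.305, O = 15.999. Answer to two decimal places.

Molar mass of (Mg0.09Fe0.91)2SiO4 = 0.18·24.305 + 1.82·55.845 + 1·28.085 + 4·15.999 = 198.094 g/mol.
Each formula unit contains 1 Si, equivalent to 1/1 = 1.0000 mol SiO2.
M(SiO2) = 1×28.085 + 2×15.999 = 60.083 g/mol.
Mass of SiO2 per formula unit = 1.0000 × 60.083 = 60.083 g.
SiO2 wt% = 60.083 / 198.094 × 100 = 30.33%.

30.33 wt%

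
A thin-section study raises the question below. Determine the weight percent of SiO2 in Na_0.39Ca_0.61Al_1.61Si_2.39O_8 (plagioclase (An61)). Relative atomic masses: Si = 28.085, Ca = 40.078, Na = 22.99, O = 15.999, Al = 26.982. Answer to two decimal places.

52.80 wt%

Formula mass = 271.970 g/mol.
2.39 Si → 2.3900 mol SiO2 per formula unit; M(SiO2) = 60.083, so SiO2 mass = 143.598 g.
143.598/271.970 × 100 = 52.80 wt%.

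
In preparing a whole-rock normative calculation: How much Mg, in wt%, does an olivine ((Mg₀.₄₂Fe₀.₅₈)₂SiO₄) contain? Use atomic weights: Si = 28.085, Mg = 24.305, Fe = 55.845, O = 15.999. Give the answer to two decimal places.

Molar mass of (Mg₀.₄₂Fe₀.₅₈)₂SiO₄: 0.84×24.305 + 1.16×55.845 + 1×28.085 + 4×15.999 = 177.277 g/mol.
Mass of Mg per formula unit: 0.84 × 24.305 = 20.416 g.
Weight fraction Mg = 20.416 / 177.277 = 0.1152.

11.52 wt%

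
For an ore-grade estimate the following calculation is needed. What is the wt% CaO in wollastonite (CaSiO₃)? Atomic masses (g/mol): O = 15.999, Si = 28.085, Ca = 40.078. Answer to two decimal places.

Molar mass of CaSiO₃ = 1×40.078 + 1×28.085 + 3×15.999 = 116.160 g/mol.
Each formula unit contains 1 Ca, equivalent to 1/1 = 1.0000 mol CaO.
M(CaO) = 1×40.078 + 1×15.999 = 56.077 g/mol.
Mass of CaO per formula unit = 1.0000 × 56.077 = 56.077 g.
CaO wt% = 56.077 / 116.160 × 100 = 48.28%.

48.28 wt%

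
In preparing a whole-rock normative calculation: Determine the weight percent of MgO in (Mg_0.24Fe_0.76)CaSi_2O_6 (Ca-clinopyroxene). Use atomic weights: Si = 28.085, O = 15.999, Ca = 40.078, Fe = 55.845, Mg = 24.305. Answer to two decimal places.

4.02 wt%

M((Mg_0.24Fe_0.76)CaSi_2O_6) = 240.517 g/mol; M(MgO) = 40.304 g/mol.
Moles MgO per formula unit = 0.24 Mg ÷ 1 = 0.2400.
MgO fraction = (0.2400 × 40.304) / 240.517 = 9.673/240.517 = 0.0402.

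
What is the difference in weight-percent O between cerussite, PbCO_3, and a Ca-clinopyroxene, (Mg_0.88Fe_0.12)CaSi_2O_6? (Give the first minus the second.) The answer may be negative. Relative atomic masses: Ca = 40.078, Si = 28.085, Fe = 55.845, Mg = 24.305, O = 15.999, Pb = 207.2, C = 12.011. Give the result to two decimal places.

-25.61 percentage points

M(PbCO_3) = 267.208 g/mol, so wt% O = 47.997/267.208 × 100 = 17.96%.
M((Mg_0.88Fe_0.12)CaSi_2O_6) = 220.332 g/mol, so wt% O = 95.994/220.332 × 100 = 43.57%.
17.96 − 43.57 = -25.61 pp.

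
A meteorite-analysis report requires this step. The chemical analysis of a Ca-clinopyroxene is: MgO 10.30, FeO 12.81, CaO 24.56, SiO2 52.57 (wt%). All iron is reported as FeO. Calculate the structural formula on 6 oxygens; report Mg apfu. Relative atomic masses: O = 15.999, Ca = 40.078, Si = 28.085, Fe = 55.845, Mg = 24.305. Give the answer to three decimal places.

0.585 Mg apfu

MgO (M=40.304): mol = 0.25556; Mg = 0.25556, O = 0.25556.
FeO (M=71.844): mol = 0.17830; Fe = 0.17830, O = 0.17830.
CaO (M=56.077): mol = 0.43797; Ca = 0.43797, O = 0.43797.
SiO2 (M=60.083): mol = 0.87496; Si = 0.87496, O = 1.74992.
ΣO = 2.62175; factor = 6/ΣO = 2.28855.
Mg apfu = 0.25556 × 2.28855 = 0.585.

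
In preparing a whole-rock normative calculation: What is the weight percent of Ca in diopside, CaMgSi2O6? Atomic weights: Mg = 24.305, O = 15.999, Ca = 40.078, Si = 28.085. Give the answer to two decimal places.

18.51 weight percent

Formula mass = 1×40.078 + 1×24.305 + 2×28.085 + 6×15.999 = 216.547 g/mol, of which 40.078 g is Ca.
So Ca makes up 40.078/216.547 = 0.1851 of the mass, i.e. 18.51%.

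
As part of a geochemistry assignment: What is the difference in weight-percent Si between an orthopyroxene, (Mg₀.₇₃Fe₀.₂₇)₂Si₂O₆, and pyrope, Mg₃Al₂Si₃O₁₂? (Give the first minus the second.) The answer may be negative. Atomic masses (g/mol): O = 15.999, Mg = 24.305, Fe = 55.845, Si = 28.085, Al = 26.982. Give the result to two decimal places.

4.89 percentage points

First mineral: 56.170 g Si in 217.806 g formula = 25.79 wt% Si.
Second mineral: 84.255 g Si in 403.122 g formula = 20.90 wt% Si.
25.79% − 20.90% gives a difference of 4.89 percentage points.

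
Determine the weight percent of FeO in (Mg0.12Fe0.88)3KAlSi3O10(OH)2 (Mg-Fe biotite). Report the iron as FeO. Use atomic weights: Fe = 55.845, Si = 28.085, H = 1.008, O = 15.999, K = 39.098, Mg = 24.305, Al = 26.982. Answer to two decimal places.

37.89 wt%

Formula mass = 500.520 g/mol.
2.64 Fe → 2.6400 mol FeO per formula unit; M(FeO) = 71.844, so FeO mass = 189.668 g.
189.668/500.520 × 100 = 37.89 wt%.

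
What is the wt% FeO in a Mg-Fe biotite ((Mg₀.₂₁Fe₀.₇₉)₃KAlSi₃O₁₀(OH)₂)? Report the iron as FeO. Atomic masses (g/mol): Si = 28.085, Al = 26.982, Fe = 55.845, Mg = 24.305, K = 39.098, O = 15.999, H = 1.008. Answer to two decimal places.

34.61 wt%

M((Mg₀.₂₁Fe₀.₇₉)₃KAlSi₃O₁₀(OH)₂) = 492.004 g/mol; M(FeO) = 71.844 g/mol.
Moles FeO per formula unit = 2.37 Fe ÷ 1 = 2.3700.
FeO fraction = (2.3700 × 71.844) / 492.004 = 170.270/492.004 = 0.3461.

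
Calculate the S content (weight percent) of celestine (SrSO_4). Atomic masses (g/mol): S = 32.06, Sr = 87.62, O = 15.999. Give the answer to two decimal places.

Molar mass of SrSO_4: 1·87.62 + 1·32.06 + 4·15.999 = 183.676 g/mol.
Mass of S per formula unit: 1 × 32.06 = 32.060 g.
Weight fraction S = 32.060 / 183.676 = 0.1745.

17.45 weight percent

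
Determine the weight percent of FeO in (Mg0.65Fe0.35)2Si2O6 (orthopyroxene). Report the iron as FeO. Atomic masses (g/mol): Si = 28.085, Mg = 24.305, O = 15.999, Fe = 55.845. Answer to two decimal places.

22.57 wt%

M((Mg0.65Fe0.35)2Si2O6) = 222.852 g/mol; M(FeO) = 71.844 g/mol.
Moles FeO per formula unit = 0.70 Fe ÷ 1 = 0.7000.
FeO fraction = (0.7000 × 71.844) / 222.852 = 50.291/222.852 = 0.2257.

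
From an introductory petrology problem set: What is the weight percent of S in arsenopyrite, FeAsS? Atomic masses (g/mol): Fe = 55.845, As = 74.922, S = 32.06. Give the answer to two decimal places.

19.69 weight percent

M(FeAsS) = 162.827 g/mol.
S contributes 1 × 32.06 = 32.060 g per mole.
32.060/162.827 = 0.1969 → 19.69%.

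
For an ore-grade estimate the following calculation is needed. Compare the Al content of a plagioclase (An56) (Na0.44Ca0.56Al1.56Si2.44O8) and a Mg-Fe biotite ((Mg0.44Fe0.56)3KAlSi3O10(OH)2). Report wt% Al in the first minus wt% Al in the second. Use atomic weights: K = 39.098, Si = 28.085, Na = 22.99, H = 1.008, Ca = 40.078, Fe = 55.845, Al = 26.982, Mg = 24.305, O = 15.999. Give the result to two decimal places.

9.78 percentage points

Al in Na0.44Ca0.56Al1.56Si2.44O8: molar mass 271.171 g/mol; 1.56×26.982 = 42.092 g → 15.52 wt%.
Al in (Mg0.44Fe0.56)3KAlSi3O10(OH)2: molar mass 470.241 g/mol; 1×26.982 = 26.982 g → 5.74 wt%.
Difference = 15.52 − 5.74 = 9.78 percentage points.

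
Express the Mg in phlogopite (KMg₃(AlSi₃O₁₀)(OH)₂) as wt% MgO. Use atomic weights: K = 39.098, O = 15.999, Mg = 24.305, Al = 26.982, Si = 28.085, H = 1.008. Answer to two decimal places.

Formula mass = 417.254 g/mol.
3 Mg → 3.0000 mol MgO per formula unit; M(MgO) = 40.304, so MgO mass = 120.912 g.
120.912/417.254 × 100 = 28.98 wt%.

28.98 wt%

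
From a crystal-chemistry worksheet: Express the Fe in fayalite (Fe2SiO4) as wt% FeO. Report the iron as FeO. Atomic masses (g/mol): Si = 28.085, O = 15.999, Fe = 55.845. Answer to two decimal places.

Molar mass of Fe2SiO4 = 2·55.845 + 1·28.085 + 4·15.999 = 203.771 g/mol.
Each formula unit contains 2 Fe, equivalent to 2/1 = 2.0000 mol FeO.
M(FeO) = 1×55.845 + 1×15.999 = 71.844 g/mol.
Mass of FeO per formula unit = 2.0000 × 71.844 = 143.688 g.
FeO wt% = 143.688 / 203.771 × 100 = 70.51%.

70.51 wt%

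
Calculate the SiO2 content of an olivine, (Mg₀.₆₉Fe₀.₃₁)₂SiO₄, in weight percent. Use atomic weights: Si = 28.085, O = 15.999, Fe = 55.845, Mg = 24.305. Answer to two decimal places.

37.49 wt%

M((Mg₀.₆₉Fe₀.₃₁)₂SiO₄) = 160.246 g/mol; M(SiO2) = 60.083 g/mol.
Moles SiO2 per formula unit = 1 Si ÷ 1 = 1.0000.
SiO2 fraction = (1.0000 × 60.083) / 160.246 = 60.083/160.246 = 0.3749.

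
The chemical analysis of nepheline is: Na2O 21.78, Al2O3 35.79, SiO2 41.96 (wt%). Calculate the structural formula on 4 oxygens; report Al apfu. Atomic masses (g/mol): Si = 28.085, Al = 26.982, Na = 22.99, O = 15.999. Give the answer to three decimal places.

Na2O: 21.78/61.979 = 0.35141 mol → 0.70282 mol Na, 0.35141 mol O.
Al2O3: 35.79/101.961 = 0.35102 mol → 0.70204 mol Al, 1.05306 mol O.
SiO2: 41.96/60.083 = 0.69837 mol → 0.69837 mol Si, 1.39674 mol O.
Total oxygen = 2.80121 mol. Normalization factor = 4/2.80121 = 1.42795.
Al per 4 O = 0.70204 × 1.42795 = 1.002.

1.002 Al apfu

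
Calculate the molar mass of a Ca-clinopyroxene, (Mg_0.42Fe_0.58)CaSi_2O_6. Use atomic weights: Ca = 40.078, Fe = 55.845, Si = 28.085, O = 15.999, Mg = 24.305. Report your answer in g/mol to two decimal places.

234.84 g/mol

Mg: 0.42 × 24.305 = 10.2081
Fe: 0.58 × 55.845 = 32.3901
Ca: 1 × 40.078 = 40.0780
Si: 2 × 28.085 = 56.1700
O: 6 × 15.999 = 95.9940
Summing the contributions gives the formula mass.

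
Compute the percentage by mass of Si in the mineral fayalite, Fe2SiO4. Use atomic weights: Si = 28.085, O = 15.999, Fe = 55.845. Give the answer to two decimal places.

13.78 mass %

M(Fe2SiO4) = 203.771 g/mol.
Si contributes 1 × 28.085 = 28.085 g per mole.
28.085/203.771 = 0.1378 → 13.78%.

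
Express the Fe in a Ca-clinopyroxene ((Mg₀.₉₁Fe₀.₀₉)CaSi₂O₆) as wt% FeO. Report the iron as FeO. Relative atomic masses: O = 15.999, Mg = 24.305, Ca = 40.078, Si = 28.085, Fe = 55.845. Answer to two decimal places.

Formula mass = 219.386 g/mol.
0.09 Fe → 0.0900 mol FeO per formula unit; M(FeO) = 71.844, so FeO mass = 6.466 g.
6.466/219.386 × 100 = 2.95 wt%.

2.95 wt%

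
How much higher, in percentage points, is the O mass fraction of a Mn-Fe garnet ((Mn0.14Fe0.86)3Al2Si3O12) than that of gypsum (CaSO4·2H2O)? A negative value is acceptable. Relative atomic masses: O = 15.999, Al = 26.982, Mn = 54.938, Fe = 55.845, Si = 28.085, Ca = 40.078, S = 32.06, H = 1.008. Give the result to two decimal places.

M((Mn0.14Fe0.86)3Al2Si3O12) = 497.361 g/mol, so wt% O = 191.988/497.361 × 100 = 38.60%.
M(CaSO4·2H2O) = 172.164 g/mol, so wt% O = 95.994/172.164 × 100 = 55.76%.
38.60 − 55.76 = -17.16 pp.

-17.16 percentage points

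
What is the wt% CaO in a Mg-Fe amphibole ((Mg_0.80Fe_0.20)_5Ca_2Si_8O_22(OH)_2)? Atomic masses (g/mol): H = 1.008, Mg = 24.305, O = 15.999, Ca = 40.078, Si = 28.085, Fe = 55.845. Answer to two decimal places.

13.29 wt%

Formula mass = 843.893 g/mol.
2 Ca → 2.0000 mol CaO per formula unit; M(CaO) = 56.077, so CaO mass = 112.154 g.
112.154/843.893 × 100 = 13.29 wt%.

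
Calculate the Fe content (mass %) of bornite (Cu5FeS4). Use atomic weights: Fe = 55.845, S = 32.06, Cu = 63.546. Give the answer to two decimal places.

11.13 mass %

Molar mass of Cu5FeS4: 5*63.546 + 1*55.845 + 4*32.06 = 501.815 g/mol.
Mass of Fe per formula unit: 1 × 55.845 = 55.845 g.
Weight fraction Fe = 55.845 / 501.815 = 0.1113.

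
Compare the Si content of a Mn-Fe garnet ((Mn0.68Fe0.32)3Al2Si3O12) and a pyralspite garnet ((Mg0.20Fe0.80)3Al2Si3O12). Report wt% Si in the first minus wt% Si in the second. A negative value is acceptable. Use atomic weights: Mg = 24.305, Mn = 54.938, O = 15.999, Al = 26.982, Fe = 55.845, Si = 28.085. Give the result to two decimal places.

-0.61 percentage points

M((Mn0.68Fe0.32)3Al2Si3O12) = 495.892 g/mol, so wt% Si = 84.255/495.892 × 100 = 16.99%.
M((Mg0.20Fe0.80)3Al2Si3O12) = 478.818 g/mol, so wt% Si = 84.255/478.818 × 100 = 17.60%.
16.99 − 17.60 = -0.61 pp.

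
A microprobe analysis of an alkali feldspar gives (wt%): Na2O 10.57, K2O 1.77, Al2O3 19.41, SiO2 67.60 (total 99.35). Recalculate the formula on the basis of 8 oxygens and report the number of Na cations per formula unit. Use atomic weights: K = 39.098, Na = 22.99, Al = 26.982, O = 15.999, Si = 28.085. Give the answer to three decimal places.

Na2O: 10.57/61.979 = 0.17054 mol → 0.34108 mol Na, 0.17054 mol O.
K2O: 1.77/94.195 = 0.01879 mol → 0.03758 mol K, 0.01879 mol O.
Al2O3: 19.41/101.961 = 0.19037 mol → 0.38074 mol Al, 0.57111 mol O.
SiO2: 67.60/60.083 = 1.12511 mol → 1.12511 mol Si, 2.25022 mol O.
Total oxygen = 3.01066 mol. Normalization factor = 8/3.01066 = 2.65722.
Na per 8 O = 0.34108 × 2.65722 = 0.906.

0.906 Na apfu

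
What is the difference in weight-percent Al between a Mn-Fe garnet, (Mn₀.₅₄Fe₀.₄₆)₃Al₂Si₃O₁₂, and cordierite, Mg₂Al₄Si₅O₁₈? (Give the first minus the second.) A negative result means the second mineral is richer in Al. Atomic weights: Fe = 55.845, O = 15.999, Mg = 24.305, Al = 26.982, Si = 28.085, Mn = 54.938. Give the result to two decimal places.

Al in (Mn₀.₅₄Fe₀.₄₆)₃Al₂Si₃O₁₂: molar mass 496.273 g/mol; 2×26.982 = 53.964 g → 10.87 wt%.
Al in Mg₂Al₄Si₅O₁₈: molar mass 584.945 g/mol; 4×26.982 = 107.928 g → 18.45 wt%.
Difference = 10.87 − 18.45 = -7.58 percentage points.

-7.58 percentage points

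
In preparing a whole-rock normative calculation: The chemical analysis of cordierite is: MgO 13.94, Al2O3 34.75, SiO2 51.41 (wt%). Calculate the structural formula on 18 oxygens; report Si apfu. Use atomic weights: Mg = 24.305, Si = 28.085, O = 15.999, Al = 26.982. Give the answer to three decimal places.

5.001 Si apfu

13.94 wt% MgO ÷ 40.304 g/mol = 0.34587 mol, giving 0.34587 Mg and 0.34587 O.
34.75 wt% Al2O3 ÷ 101.961 g/mol = 0.34082 mol, giving 0.68164 Al and 1.02246 O.
51.41 wt% SiO2 ÷ 60.083 g/mol = 0.85565 mol, giving 0.85565 Si and 1.71130 O.
Oxygen sums to 3.07963; scaling by 18/3.07963 = 5.84486 puts the formula on 18 O.
Si: 0.85565 × 5.84486 = 5.001 atoms per formula unit.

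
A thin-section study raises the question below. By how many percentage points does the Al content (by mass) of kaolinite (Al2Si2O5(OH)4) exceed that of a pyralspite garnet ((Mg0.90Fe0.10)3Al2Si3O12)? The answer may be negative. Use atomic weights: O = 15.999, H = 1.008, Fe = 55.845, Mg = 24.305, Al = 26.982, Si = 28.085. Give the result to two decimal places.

7.82 percentage points

M(Al2Si2O5(OH)4) = 258.157 g/mol, so wt% Al = 53.964/258.157 × 100 = 20.90%.
M((Mg0.90Fe0.10)3Al2Si3O12) = 412.584 g/mol, so wt% Al = 53.964/412.584 × 100 = 13.08%.
20.90 − 13.08 = 7.82 pp.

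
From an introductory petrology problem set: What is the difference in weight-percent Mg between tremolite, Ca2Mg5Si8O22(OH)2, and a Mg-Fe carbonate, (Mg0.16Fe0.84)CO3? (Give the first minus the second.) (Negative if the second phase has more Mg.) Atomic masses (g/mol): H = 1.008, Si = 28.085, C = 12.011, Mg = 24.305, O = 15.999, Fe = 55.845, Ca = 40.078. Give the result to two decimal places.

11.45 percentage points

M(Ca2Mg5Si8O22(OH)2) = 812.353 g/mol, so wt% Mg = 121.525/812.353 × 100 = 14.96%.
M((Mg0.16Fe0.84)CO3) = 110.807 g/mol, so wt% Mg = 3.889/110.807 × 100 = 3.51%.
14.96 − 3.51 = 11.45 pp.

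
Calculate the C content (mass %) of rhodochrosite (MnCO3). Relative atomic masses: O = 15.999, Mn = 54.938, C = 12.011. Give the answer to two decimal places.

10.45 mass %

M(MnCO3) = 114.946 g/mol.
C contributes 1 × 12.011 = 12.011 g per mole.
12.011/114.946 = 0.1045 → 10.45%.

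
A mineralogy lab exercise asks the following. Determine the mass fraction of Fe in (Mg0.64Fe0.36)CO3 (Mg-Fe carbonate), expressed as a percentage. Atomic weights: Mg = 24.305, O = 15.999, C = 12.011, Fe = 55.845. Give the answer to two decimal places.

Formula mass = 0.64×24.305 + 0.36×55.845 + 1×12.011 + 3×15.999 = 95.667 g/mol, of which 20.104 g is Fe.
So Fe makes up 20.104/95.667 = 0.2101 of the mass, i.e. 21.01%.

21.01 weight percent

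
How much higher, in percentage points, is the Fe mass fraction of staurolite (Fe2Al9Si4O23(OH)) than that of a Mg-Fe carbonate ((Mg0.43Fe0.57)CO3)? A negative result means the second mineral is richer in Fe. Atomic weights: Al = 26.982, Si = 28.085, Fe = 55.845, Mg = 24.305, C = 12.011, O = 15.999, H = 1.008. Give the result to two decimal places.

-18.01 percentage points

First mineral: 111.690 g Fe in 851.852 g formula = 13.11 wt% Fe.
Second mineral: 31.832 g Fe in 102.291 g formula = 31.12 wt% Fe.
13.11% − 31.12% gives a difference of -18.01 percentage points.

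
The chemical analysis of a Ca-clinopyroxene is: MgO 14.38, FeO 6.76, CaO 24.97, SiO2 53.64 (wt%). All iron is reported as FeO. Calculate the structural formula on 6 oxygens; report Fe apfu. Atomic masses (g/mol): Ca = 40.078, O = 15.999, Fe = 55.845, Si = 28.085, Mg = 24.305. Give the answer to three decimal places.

0.211 Fe apfu

MgO (M=40.304): mol = 0.35679; Mg = 0.35679, O = 0.35679.
FeO (M=71.844): mol = 0.09409; Fe = 0.09409, O = 0.09409.
CaO (M=56.077): mol = 0.44528; Ca = 0.44528, O = 0.44528.
SiO2 (M=60.083): mol = 0.89277; Si = 0.89277, O = 1.78554.
ΣO = 2.68170; factor = 6/ΣO = 2.23739.
Fe apfu = 0.09409 × 2.23739 = 0.211.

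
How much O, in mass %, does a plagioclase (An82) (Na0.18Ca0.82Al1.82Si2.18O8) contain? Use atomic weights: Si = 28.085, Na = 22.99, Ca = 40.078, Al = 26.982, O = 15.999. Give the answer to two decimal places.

Molar mass of Na0.18Ca0.82Al1.82Si2.18O8: 0.18*22.99 + 0.82*40.078 + 1.82*26.982 + 2.18*28.085 + 8*15.999 = 275.327 g/mol.
Mass of O per formula unit: 8 × 15.999 = 127.992 g.
Weight fraction O = 127.992 / 275.327 = 0.4649.

46.49 mass %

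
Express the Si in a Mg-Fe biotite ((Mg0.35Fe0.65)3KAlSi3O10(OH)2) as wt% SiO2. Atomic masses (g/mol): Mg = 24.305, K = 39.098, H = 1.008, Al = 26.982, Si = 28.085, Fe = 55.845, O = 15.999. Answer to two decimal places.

37.65 wt%

Molar mass of (Mg0.35Fe0.65)3KAlSi3O10(OH)2 = 1.05×24.305 + 1.95×55.845 + 1×39.098 + 1×26.982 + 3×28.085 + 12×15.999 + 2×1.008 = 478.757 g/mol.
Each formula unit contains 3 Si, equivalent to 3/1 = 3.0000 mol SiO2.
M(SiO2) = 1×28.085 + 2×15.999 = 60.083 g/mol.
Mass of SiO2 per formula unit = 3.0000 × 60.083 = 180.249 g.
SiO2 wt% = 180.249 / 478.757 × 100 = 37.65%.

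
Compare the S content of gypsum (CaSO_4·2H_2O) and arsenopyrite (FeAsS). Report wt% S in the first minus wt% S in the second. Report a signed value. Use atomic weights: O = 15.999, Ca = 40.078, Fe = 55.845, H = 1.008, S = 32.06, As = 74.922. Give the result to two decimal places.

-1.07 percentage points

S in CaSO_4·2H_2O: molar mass 172.164 g/mol; 1×32.06 = 32.060 g → 18.62 wt%.
S in FeAsS: molar mass 162.827 g/mol; 1×32.06 = 32.060 g → 19.69 wt%.
Difference = 18.62 − 19.69 = -1.07 percentage points.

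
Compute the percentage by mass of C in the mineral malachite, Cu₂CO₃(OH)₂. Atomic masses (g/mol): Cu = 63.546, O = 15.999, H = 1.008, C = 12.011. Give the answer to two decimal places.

5.43 wt%

Formula mass = 2×63.546 + 1×12.011 + 5×15.999 + 2×1.008 = 221.114 g/mol, of which 12.011 g is C.
So C makes up 12.011/221.114 = 0.0543 of the mass, i.e. 5.43%.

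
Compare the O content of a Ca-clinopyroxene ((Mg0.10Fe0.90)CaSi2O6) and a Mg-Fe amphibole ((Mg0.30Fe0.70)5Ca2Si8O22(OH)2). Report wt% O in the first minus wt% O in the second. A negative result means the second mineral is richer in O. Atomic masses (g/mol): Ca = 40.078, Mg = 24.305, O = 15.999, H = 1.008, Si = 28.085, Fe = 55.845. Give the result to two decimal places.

-2.42 percentage points

First mineral: 95.994 g O in 244.933 g formula = 39.19 wt% O.
Second mineral: 383.976 g O in 922.743 g formula = 41.61 wt% O.
39.19% − 41.61% gives a difference of -2.42 percentage points.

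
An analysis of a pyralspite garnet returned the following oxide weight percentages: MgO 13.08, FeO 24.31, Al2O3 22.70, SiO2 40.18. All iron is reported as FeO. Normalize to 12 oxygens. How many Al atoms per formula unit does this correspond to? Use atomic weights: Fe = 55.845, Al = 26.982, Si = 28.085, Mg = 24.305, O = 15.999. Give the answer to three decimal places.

2.002 Al apfu

MgO: 13.08/40.304 = 0.32453 mol → 0.32453 mol Mg, 0.32453 mol O.
FeO: 24.31/71.844 = 0.33837 mol → 0.33837 mol Fe, 0.33837 mol O.
Al2O3: 22.70/101.961 = 0.22263 mol → 0.44526 mol Al, 0.66789 mol O.
SiO2: 40.18/60.083 = 0.66874 mol → 0.66874 mol Si, 1.33748 mol O.
Total oxygen = 2.66827 mol. Normalization factor = 12/2.66827 = 4.49730.
Al per 12 O = 0.44526 × 4.49730 = 2.002.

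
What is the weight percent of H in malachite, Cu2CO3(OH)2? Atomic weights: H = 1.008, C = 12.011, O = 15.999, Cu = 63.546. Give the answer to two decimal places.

Formula mass = 2*63.546 + 1*12.011 + 5*15.999 + 2*1.008 = 221.114 g/mol, of which 2.016 g is H.
So H makes up 2.016/221.114 = 0.0091 of the mass, i.e. 0.91%.

0.91 weight percent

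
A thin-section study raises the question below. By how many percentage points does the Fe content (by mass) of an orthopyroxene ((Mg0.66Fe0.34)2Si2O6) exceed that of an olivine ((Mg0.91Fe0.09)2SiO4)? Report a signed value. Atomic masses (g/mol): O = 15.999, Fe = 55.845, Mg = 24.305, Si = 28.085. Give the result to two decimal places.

10.22 percentage points

Fe in (Mg0.66Fe0.34)2Si2O6: molar mass 222.221 g/mol; 0.68×55.845 = 37.975 g → 17.09 wt%.
Fe in (Mg0.91Fe0.09)2SiO4: molar mass 146.368 g/mol; 0.18×55.845 = 10.052 g → 6.87 wt%.
Difference = 17.09 − 6.87 = 10.22 percentage points.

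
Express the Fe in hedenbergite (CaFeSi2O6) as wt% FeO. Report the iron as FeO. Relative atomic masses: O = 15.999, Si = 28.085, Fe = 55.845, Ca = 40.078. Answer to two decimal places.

28.96 wt%

Molar mass of CaFeSi2O6 = 1*40.078 + 1*55.845 + 2*28.085 + 6*15.999 = 248.087 g/mol.
Each formula unit contains 1 Fe, equivalent to 1/1 = 1.0000 mol FeO.
M(FeO) = 1×55.845 + 1×15.999 = 71.844 g/mol.
Mass of FeO per formula unit = 1.0000 × 71.844 = 71.844 g.
FeO wt% = 71.844 / 248.087 × 100 = 28.96%.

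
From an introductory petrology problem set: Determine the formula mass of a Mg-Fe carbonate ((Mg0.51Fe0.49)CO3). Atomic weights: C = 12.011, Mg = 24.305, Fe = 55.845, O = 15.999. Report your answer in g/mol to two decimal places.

M = 0.51(24.305) + 0.49(55.845) + 1(12.011) + 3(15.999)

99.77 g/mol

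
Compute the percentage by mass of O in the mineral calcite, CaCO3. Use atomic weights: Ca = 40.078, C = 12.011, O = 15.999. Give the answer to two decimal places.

Molar mass of CaCO3: 1·40.078 + 1·12.011 + 3·15.999 = 100.086 g/mol.
Mass of O per formula unit: 3 × 15.999 = 47.997 g.
Weight fraction O = 47.997 / 100.086 = 0.4796.

47.96 wt%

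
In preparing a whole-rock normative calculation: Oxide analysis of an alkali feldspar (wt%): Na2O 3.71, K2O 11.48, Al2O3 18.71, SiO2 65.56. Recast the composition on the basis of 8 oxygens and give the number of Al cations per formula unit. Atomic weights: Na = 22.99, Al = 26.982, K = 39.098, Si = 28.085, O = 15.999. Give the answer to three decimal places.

1.007 Al apfu

3.71 wt% Na2O ÷ 61.979 g/mol = 0.05986 mol, giving 0.11972 Na and 0.05986 O.
11.48 wt% K2O ÷ 94.195 g/mol = 0.12187 mol, giving 0.24374 K and 0.12187 O.
18.71 wt% Al2O3 ÷ 101.961 g/mol = 0.18350 mol, giving 0.36700 Al and 0.55050 O.
65.56 wt% SiO2 ÷ 60.083 g/mol = 1.09116 mol, giving 1.09116 Si and 2.18232 O.
Oxygen sums to 2.91455; scaling by 8/2.91455 = 2.74485 puts the formula on 8 O.
Al: 0.36700 × 2.74485 = 1.007 atoms per formula unit.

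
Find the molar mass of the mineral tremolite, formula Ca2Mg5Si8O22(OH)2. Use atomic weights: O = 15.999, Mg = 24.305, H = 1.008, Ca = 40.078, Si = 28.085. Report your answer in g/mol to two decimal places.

812.35 g/mol

The formula mass is the sum 2×40.078 + 5×24.305 + 8×28.085 + 24×15.999 + 2×1.008.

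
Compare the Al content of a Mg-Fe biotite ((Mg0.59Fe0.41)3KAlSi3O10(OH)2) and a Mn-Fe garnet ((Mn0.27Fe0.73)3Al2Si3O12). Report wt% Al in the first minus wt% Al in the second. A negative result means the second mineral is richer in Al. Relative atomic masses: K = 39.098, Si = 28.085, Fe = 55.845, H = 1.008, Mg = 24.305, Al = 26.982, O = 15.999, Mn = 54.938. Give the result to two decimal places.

-4.94 percentage points

M((Mg0.59Fe0.41)3KAlSi3O10(OH)2) = 456.048 g/mol, so wt% Al = 26.982/456.048 × 100 = 5.92%.
M((Mn0.27Fe0.73)3Al2Si3O12) = 497.007 g/mol, so wt% Al = 53.964/497.007 × 100 = 10.86%.
5.92 − 10.86 = -4.94 pp.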